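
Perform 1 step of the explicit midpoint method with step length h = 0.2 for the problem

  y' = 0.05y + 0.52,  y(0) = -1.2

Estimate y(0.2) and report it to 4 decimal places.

Midpoint: k1 = f(x_n, y_n); k2 = f(x_n + h/2, y_n + (h/2)·k1); y_{n+1} = y_n + h·k2.
x=0.000000, y=-1.200000:
  k1 = f(0.000000, -1.200000) = 0.460000
  k2 = f(0.100000, -1.154000) = 0.462300
  y ← -1.200000 + 0.2·0.462300 = -1.107540
y(0.2) ≈ -1.1075

-1.1075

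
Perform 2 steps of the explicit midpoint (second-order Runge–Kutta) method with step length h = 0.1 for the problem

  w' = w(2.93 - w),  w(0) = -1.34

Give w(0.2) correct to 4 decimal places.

Midpoint: k1 = f(x_n, w_n); k2 = f(x_n + h/2, w_n + (h/2)·k1); w_{n+1} = w_n + h·k2.
x=0.000000, w=-1.340000:
  k1 = f(0.000000, -1.340000) = -5.721800
  k2 = f(0.050000, -1.626090) = -7.408612
  w ← -1.340000 + 0.1·(-7.408612) = -2.080861
x=0.100000, w=-2.080861:
  k1 = f(0.100000, -2.080861) = -10.426907
  k2 = f(0.150000, -2.602207) = -14.395944
  w ← -2.080861 + 0.1·(-14.395944) = -3.520456
w(0.2) ≈ -3.5205

-3.5205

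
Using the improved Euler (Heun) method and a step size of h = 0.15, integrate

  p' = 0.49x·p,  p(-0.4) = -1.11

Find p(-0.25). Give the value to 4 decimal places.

-1.0838

Heun: k1 = f(x_n, p_n); k2 = f(x_n + h, p_n + h·k1); p_{n+1} = p_n + (h/2)·(k1 + k2).
x=-0.400000, p=-1.110000:
  k1 = f(-0.400000, -1.110000) = 0.217560
  k2 = f(-0.250000, -1.077366) = 0.131977
  p ← -1.110000 + (0.15/2)·(0.217560 + 0.131977) = -1.083785
p(-0.25) ≈ -1.0838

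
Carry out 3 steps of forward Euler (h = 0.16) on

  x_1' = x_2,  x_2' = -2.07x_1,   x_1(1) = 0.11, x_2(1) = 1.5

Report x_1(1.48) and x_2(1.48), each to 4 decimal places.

Euler on (x_1,x_2): x_1_{n+1} = x_1_n + h·x_1', x_2_{n+1} = x_2_n + h·x_2'.
1.000000: (0.110000, 1.500000); f=(1.500000, -0.227700) → (0.350000, 1.463568)
1.160000: (0.350000, 1.463568); f=(1.463568, -0.724500) → (0.584171, 1.347648)
1.320000: (0.584171, 1.347648); f=(1.347648, -1.209234) → (0.799795, 1.154171)
(x_1(1.48), x_2(1.48)) ≈ (0.7998, 1.1542)

0.7998, 1.1542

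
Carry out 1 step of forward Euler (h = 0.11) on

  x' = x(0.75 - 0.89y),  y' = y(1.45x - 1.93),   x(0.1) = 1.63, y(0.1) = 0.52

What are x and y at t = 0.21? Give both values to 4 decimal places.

Euler on (x,y): x_{n+1} = x_n + h·x', y_{n+1} = y_n + h·y'.
0.100000: (1.630000, 0.520000); f=(0.468136, 0.225420) → (1.681495, 0.544796)
(x(0.21), y(0.21)) ≈ (1.6815, 0.5448)

1.6815, 0.5448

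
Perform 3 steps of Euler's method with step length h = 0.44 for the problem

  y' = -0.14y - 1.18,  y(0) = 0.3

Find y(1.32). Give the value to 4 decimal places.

Euler: y_{n+1} = y_n + h·f(x_n, y_n).
x=0.000000, y=0.300000: f=-1.222000 → y ← 0.300000 + 0.44·(-1.222000) = -0.237680
x=0.440000, y=-0.237680: f=-1.146725 → y ← -0.237680 + 0.44·(-1.146725) = -0.742239
x=0.880000, y=-0.742239: f=-1.076087 → y ← -0.742239 + 0.44·(-1.076087) = -1.215717
y(1.32) ≈ -1.2157

-1.2157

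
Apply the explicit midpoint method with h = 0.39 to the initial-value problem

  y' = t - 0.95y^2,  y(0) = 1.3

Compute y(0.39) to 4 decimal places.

1.0152

Midpoint: k1 = f(t_n, y_n); k2 = f(t_n + h/2, y_n + (h/2)·k1); y_{n+1} = y_n + h·k2.
t=0.000000, y=1.300000:
  k1 = f(0.000000, 1.300000) = -1.605500
  k2 = f(0.195000, 0.986928) = -0.730325
  y ← 1.300000 + 0.39·(-0.730325) = 1.015173
y(0.39) ≈ 1.0152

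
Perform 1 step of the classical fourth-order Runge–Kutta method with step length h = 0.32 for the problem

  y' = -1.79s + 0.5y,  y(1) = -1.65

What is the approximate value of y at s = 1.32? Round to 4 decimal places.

RK4: k1 = f(s_n, y_n); k2 = f(s_n + h/2, y_n + (h/2)·k1); k3 = f(s_n + h/2, y_n + (h/2)·k2); k4 = f(s_n + h, y_n + h·k3); y_{n+1} = y_n + (h/6)·(k1 + 2k2 + 2k3 + k4).
s=1.000000, y=-1.650000:
  k1 = f(1.000000, -1.650000) = -2.615000
  k2 = f(1.160000, -2.068400) = -3.110600
  k3 = f(1.160000, -2.147696) = -3.150248
  k4 = f(1.320000, -2.658079) = -3.691840
  y ← -1.650000 + (0.32/6)·(k1 + 2k2 + 2k3 + k4) = -2.654189
y(1.32) ≈ -2.6542

-2.6542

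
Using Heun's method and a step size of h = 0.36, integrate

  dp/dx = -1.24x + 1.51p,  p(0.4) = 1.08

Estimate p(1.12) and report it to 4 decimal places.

2.0577

Heun: k1 = f(x_n, p_n); k2 = f(x_n + h, p_n + h·k1); p_{n+1} = p_n + (h/2)·(k1 + k2).
x=0.400000, p=1.080000:
  k1 = f(0.400000, 1.080000) = 1.134800
  k2 = f(0.760000, 1.488528) = 1.305277
  p ← 1.080000 + (0.36/2)·(1.134800 + 1.305277) = 1.519214
x=0.760000, p=1.519214:
  k1 = f(0.760000, 1.519214) = 1.351613
  k2 = f(1.120000, 2.005795) = 1.639950
  p ← 1.519214 + (0.36/2)·(1.351613 + 1.639950) = 2.057695
p(1.12) ≈ 2.0577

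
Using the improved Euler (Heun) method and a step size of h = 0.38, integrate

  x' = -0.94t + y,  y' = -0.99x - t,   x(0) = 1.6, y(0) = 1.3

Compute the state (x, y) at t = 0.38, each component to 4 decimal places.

Heun on (x,y): k1 = f(t_n, state_n); k2 = f(t_n + h, state_n + h·k1); state_{n+1} = state_n + (h/2)·(k1 + k2).
0.000000: (1.600000, 1.300000)
  k1 = (1.300000, -1.584000)
  predictor → (2.094000, 0.698080)
  k2 = (0.340880, -2.453060)
  → (1.911767, 0.532959)
(x(0.38), y(0.38)) ≈ (1.9118, 0.5330)

1.9118, 0.5330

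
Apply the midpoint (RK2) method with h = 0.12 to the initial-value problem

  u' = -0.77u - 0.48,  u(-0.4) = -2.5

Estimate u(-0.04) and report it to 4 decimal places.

Midpoint: k1 = f(t_n, u_n); k2 = f(t_n + h/2, u_n + (h/2)·k1); u_{n+1} = u_n + h·k2.
t=-0.400000, u=-2.500000:
  k1 = f(-0.400000, -2.500000) = 1.445000
  k2 = f(-0.340000, -2.413300) = 1.378241
  u ← -2.500000 + 0.12·1.378241 = -2.334611
t=-0.280000, u=-2.334611:
  k1 = f(-0.280000, -2.334611) = 1.317651
  k2 = f(-0.220000, -2.255552) = 1.256775
  u ← -2.334611 + 0.12·1.256775 = -2.183798
t=-0.160000, u=-2.183798:
  k1 = f(-0.160000, -2.183798) = 1.201525
  k2 = f(-0.100000, -2.111707) = 1.146014
  u ← -2.183798 + 0.12·1.146014 = -2.046276
u(-0.04) ≈ -2.0463

-2.0463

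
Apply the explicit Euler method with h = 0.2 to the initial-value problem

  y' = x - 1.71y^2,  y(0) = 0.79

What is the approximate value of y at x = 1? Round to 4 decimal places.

0.5953

Euler: y_{n+1} = y_n + h·f(x_n, y_n).
x=0.000000, y=0.790000: f=-1.067211 → y ← 0.790000 + 0.2·(-1.067211) = 0.576558
x=0.200000, y=0.576558: f=-0.368436 → y ← 0.576558 + 0.2·(-0.368436) = 0.502871
x=0.400000, y=0.502871: f=-0.032423 → y ← 0.502871 + 0.2·(-0.032423) = 0.496386
x=0.600000, y=0.496386: f=0.178658 → y ← 0.496386 + 0.2·0.178658 = 0.532118
x=0.800000, y=0.532118: f=0.315815 → y ← 0.532118 + 0.2·0.315815 = 0.595281
y(1) ≈ 0.5953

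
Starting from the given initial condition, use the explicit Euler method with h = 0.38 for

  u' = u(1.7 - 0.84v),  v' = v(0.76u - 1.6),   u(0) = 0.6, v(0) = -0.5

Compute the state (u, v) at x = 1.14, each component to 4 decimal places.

Euler on (u,v): u_{n+1} = u_n + h·u', v_{n+1} = v_n + h·v'.
0.000000: (0.600000, -0.500000); f=(1.272000, 0.572000) → (1.083360, -0.282640)
0.380000: (1.083360, -0.282640); f=(2.098921, 0.219511) → (1.880950, -0.199226)
0.760000: (1.880950, -0.199226); f=(3.512391, 0.033964) → (3.215658, -0.186320)
(u(1.14), v(1.14)) ≈ (3.2157, -0.1863)

3.2157, -0.1863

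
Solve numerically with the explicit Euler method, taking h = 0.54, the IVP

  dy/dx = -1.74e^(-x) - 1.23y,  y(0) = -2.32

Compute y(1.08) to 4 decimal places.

Euler: y_{n+1} = y_n + h·f(x_n, y_n).
x=0.000000, y=-2.320000: f=1.113600 → y ← -2.320000 + 0.54·1.113600 = -1.718656
x=0.540000, y=-1.718656: f=1.099965 → y ← -1.718656 + 0.54·1.099965 = -1.124675
y(1.08) ≈ -1.1247

-1.1247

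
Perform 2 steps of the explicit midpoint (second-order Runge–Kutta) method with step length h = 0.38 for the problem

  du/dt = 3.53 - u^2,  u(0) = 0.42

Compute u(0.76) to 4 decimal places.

Midpoint: k1 = f(t_n, u_n); k2 = f(t_n + h/2, u_n + (h/2)·k1); u_{n+1} = u_n + h·k2.
t=0.000000, u=0.420000:
  k1 = f(0.000000, 0.420000) = 3.353600
  k2 = f(0.190000, 1.057184) = 2.412362
  u ← 0.420000 + 0.38·2.412362 = 1.336698
t=0.380000, u=1.336698:
  k1 = f(0.380000, 1.336698) = 1.743240
  k2 = f(0.570000, 1.667913) = 0.748066
  u ← 1.336698 + 0.38·0.748066 = 1.620963
u(0.76) ≈ 1.6210

1.6210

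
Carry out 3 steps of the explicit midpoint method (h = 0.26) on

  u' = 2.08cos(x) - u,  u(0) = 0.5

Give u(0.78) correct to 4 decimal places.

1.2146

Midpoint: k1 = f(x_n, u_n); k2 = f(x_n + h/2, u_n + (h/2)·k1); u_{n+1} = u_n + h·k2.
x=0.000000, u=0.500000:
  k1 = f(0.000000, 0.500000) = 1.580000
  k2 = f(0.130000, 0.705400) = 1.357049
  u ← 0.500000 + 0.26·1.357049 = 0.852833
x=0.260000, u=0.852833:
  k1 = f(0.260000, 0.852833) = 1.157258
  k2 = f(0.390000, 1.003276) = 0.920535
  u ← 0.852833 + 0.26·0.920535 = 1.092172
x=0.520000, u=1.092172:
  k1 = f(0.520000, 1.092172) = 0.712892
  k2 = f(0.650000, 1.184848) = 0.471007
  u ← 1.092172 + 0.26·0.471007 = 1.214633
u(0.78) ≈ 1.2146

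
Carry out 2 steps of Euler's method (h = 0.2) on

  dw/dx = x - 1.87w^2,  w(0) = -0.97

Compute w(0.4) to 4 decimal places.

Euler: w_{n+1} = w_n + h·f(x_n, w_n).
x=0.000000, w=-0.970000: f=-1.759483 → w ← -0.970000 + 0.2·(-1.759483) = -1.321897
x=0.200000, w=-1.321897: f=-3.067658 → w ← -1.321897 + 0.2·(-3.067658) = -1.935428
w(0.4) ≈ -1.9354

-1.9354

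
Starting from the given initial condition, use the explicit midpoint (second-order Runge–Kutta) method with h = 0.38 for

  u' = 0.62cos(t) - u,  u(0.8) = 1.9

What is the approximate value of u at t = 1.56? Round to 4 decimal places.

Midpoint: k1 = f(t_n, u_n); k2 = f(t_n + h/2, u_n + (h/2)·k1); u_{n+1} = u_n + h·k2.
t=0.800000, u=1.900000:
  k1 = f(0.800000, 1.900000) = -1.468042
  k2 = f(0.990000, 1.621072) = -1.280884
  u ← 1.900000 + 0.38·(-1.280884) = 1.413264
t=1.180000, u=1.413264:
  k1 = f(1.180000, 1.413264) = -1.177091
  k2 = f(1.370000, 1.189617) = -1.065958
  u ← 1.413264 + 0.38·(-1.065958) = 1.008200
u(1.56) ≈ 1.0082

1.0082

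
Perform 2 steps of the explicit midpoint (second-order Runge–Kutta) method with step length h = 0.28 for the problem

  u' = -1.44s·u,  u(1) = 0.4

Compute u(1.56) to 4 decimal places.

0.1456

Midpoint: k1 = f(s_n, u_n); k2 = f(s_n + h/2, u_n + (h/2)·k1); u_{n+1} = u_n + h·k2.
s=1.000000, u=0.400000:
  k1 = f(1.000000, 0.400000) = -0.576000
  k2 = f(1.140000, 0.319360) = -0.524261
  u ← 0.400000 + 0.28·(-0.524261) = 0.253207
s=1.280000, u=0.253207:
  k1 = f(1.280000, 0.253207) = -0.466711
  k2 = f(1.420000, 0.187867) = -0.384151
  u ← 0.253207 + 0.28·(-0.384151) = 0.145645
u(1.56) ≈ 0.1456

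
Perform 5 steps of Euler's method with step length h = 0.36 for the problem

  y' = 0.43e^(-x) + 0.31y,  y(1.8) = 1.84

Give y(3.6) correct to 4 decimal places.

3.2176

Euler: y_{n+1} = y_n + h·f(x_n, y_n).
x=1.800000, y=1.840000: f=0.641479 → y ← 1.840000 + 0.36·0.641479 = 2.070932
x=2.160000, y=2.070932: f=0.691579 → y ← 2.070932 + 0.36·0.691579 = 2.319901
x=2.520000, y=2.319901: f=0.753767 → y ← 2.319901 + 0.36·0.753767 = 2.591257
x=2.880000, y=2.591257: f=0.827428 → y ← 2.591257 + 0.36·0.827428 = 2.889131
x=3.240000, y=2.889131: f=0.912471 → y ← 2.889131 + 0.36·0.912471 = 3.217620
y(3.6) ≈ 3.2176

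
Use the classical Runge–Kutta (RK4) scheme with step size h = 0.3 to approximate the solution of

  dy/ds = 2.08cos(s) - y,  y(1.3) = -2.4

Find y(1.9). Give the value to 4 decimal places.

RK4: k1 = f(s_n, y_n); k2 = f(s_n + h/2, y_n + (h/2)·k1); k3 = f(s_n + h/2, y_n + (h/2)·k2); k4 = f(s_n + h, y_n + h·k3); y_{n+1} = y_n + (h/6)·(k1 + 2k2 + 2k3 + k4).
s=1.300000, y=-2.400000:
  k1 = f(1.300000, -2.400000) = 2.956398
  k2 = f(1.450000, -1.956540) = 2.207186
  k3 = f(1.450000, -2.068922) = 2.319568
  k4 = f(1.600000, -1.704130) = 1.643395
  y ← -2.400000 + (0.3/6)·(k1 + 2k2 + 2k3 + k4) = -1.717335
s=1.600000, y=-1.717335:
  k1 = f(1.600000, -1.717335) = 1.656600
  k2 = f(1.750000, -1.468845) = 1.098093
  k3 = f(1.750000, -1.552621) = 1.181869
  k4 = f(1.900000, -1.362774) = 0.690332
  y ← -1.717335 + (0.3/6)·(k1 + 2k2 + 2k3 + k4) = -1.371992
y(1.9) ≈ -1.3720

-1.3720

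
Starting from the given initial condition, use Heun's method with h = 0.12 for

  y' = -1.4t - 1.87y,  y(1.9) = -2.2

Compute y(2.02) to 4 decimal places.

Heun: k1 = f(t_n, y_n); k2 = f(t_n + h, y_n + h·k1); y_{n+1} = y_n + (h/2)·(k1 + k2).
t=1.900000, y=-2.200000:
  k1 = f(1.900000, -2.200000) = 1.454000
  k2 = f(2.020000, -2.025520) = 0.959722
  y ← -2.200000 + (0.12/2)·(1.454000 + 0.959722) = -2.055177
y(2.02) ≈ -2.0552

-2.0552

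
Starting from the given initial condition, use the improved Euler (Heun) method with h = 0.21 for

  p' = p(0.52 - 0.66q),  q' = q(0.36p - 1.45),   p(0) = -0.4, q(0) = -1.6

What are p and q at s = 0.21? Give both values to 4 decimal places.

Heun on (p,q): k1 = f(s_n, state_n); k2 = f(s_n + h, state_n + h·k1); state_{n+1} = state_n + (h/2)·(k1 + k2).
0.000000: (-0.400000, -1.600000)
  k1 = (-0.630400, 2.550400)
  predictor → (-0.532384, -1.064416)
  k2 = (-0.650847, 1.747407)
  → (-0.534531, -1.148730)
(p(0.21), q(0.21)) ≈ (-0.5345, -1.1487)

-0.5345, -1.1487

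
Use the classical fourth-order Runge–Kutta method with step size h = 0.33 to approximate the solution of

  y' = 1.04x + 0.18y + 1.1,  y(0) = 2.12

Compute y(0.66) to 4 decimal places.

3.3941

RK4: k1 = f(x_n, y_n); k2 = f(x_n + h/2, y_n + (h/2)·k1); k3 = f(x_n + h/2, y_n + (h/2)·k2); k4 = f(x_n + h, y_n + h·k3); y_{n+1} = y_n + (h/6)·(k1 + 2k2 + 2k3 + k4).
x=0.000000, y=2.120000:
  k1 = f(0.000000, 2.120000) = 1.481600
  k2 = f(0.165000, 2.364464) = 1.697204
  k3 = f(0.165000, 2.400039) = 1.703607
  k4 = f(0.330000, 2.682190) = 1.925994
  y ← 2.120000 + (0.33/6)·(k1 + 2k2 + 2k3 + k4) = 2.681507
x=0.330000, y=2.681507:
  k1 = f(0.330000, 2.681507) = 1.925871
  k2 = f(0.495000, 2.999276) = 2.154670
  k3 = f(0.495000, 3.037027) = 2.161465
  k4 = f(0.660000, 3.394790) = 2.397462
  y ← 2.681507 + (0.33/6)·(k1 + 2k2 + 2k3 + k4) = 3.394065
y(0.66) ≈ 3.3941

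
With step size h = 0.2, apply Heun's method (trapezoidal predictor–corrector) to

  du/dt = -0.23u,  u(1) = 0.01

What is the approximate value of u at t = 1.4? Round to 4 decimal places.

0.0091

Heun: k1 = f(t_n, u_n); k2 = f(t_n + h, u_n + h·k1); u_{n+1} = u_n + (h/2)·(k1 + k2).
t=1.000000, u=0.010000:
  k1 = f(1.000000, 0.010000) = -0.002300
  k2 = f(1.200000, 0.009540) = -0.002194
  u ← 0.010000 + (0.2/2)·(-0.002300 + (-0.002194)) = 0.009551
t=1.200000, u=0.009551:
  k1 = f(1.200000, 0.009551) = -0.002197
  k2 = f(1.400000, 0.009111) = -0.002096
  u ← 0.009551 + (0.2/2)·(-0.002197 + (-0.002096)) = 0.009121
u(1.4) ≈ 0.0091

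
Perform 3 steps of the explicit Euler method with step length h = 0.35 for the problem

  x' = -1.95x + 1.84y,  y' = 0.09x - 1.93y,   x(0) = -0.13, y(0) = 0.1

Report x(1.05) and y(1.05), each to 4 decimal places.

Euler on (x,y): x_{n+1} = x_n + h·x', y_{n+1} = y_n + h·y'.
0.000000: (-0.130000, 0.100000); f=(0.437500, -0.204700) → (0.023125, 0.028355)
0.350000: (0.023125, 0.028355); f=(0.007079, -0.052644) → (0.025603, 0.009930)
0.700000: (0.025603, 0.009930); f=(-0.031655, -0.016860) → (0.014524, 0.004029)
(x(1.05), y(1.05)) ≈ (0.0145, 0.0040)

0.0145, 0.0040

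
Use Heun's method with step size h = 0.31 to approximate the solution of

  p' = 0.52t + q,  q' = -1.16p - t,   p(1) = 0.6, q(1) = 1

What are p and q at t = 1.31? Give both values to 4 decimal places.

1.0147, 0.3415

Heun on (p,q): k1 = f(t_n, state_n); k2 = f(t_n + h, state_n + h·k1); state_{n+1} = state_n + (h/2)·(k1 + k2).
1.000000: (0.600000, 1.000000)
  k1 = (1.520000, -1.696000)
  predictor → (1.071200, 0.474240)
  k2 = (1.155440, -2.552592)
  → (1.014693, 0.341468)
(p(1.31), q(1.31)) ≈ (1.0147, 0.3415)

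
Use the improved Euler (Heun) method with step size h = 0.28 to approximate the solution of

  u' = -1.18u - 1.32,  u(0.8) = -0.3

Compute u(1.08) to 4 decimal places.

Heun: k1 = f(x_n, u_n); k2 = f(x_n + h, u_n + h·k1); u_{n+1} = u_n + (h/2)·(k1 + k2).
x=0.800000, u=-0.300000:
  k1 = f(0.800000, -0.300000) = -0.966000
  k2 = f(1.080000, -0.570480) = -0.646834
  u ← -0.300000 + (0.28/2)·(-0.966000 + (-0.646834)) = -0.525797
u(1.08) ≈ -0.5258

-0.5258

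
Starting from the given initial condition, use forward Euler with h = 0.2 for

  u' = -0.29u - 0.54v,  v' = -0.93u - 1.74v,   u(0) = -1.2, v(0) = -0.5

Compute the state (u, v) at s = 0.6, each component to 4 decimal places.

Euler on (u,v): u_{n+1} = u_n + h·u', v_{n+1} = v_n + h·v'.
0.000000: (-1.200000, -0.500000); f=(0.618000, 1.986000) → (-1.076400, -0.102800)
0.200000: (-1.076400, -0.102800); f=(0.367668, 1.179924) → (-1.002866, 0.133185)
0.400000: (-1.002866, 0.133185); f=(0.218911, 0.700924) → (-0.959084, 0.273370)
(u(0.6), v(0.6)) ≈ (-0.9591, 0.2734)

-0.9591, 0.2734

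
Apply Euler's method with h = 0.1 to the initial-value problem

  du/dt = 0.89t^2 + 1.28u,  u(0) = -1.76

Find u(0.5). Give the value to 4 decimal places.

Euler: u_{n+1} = u_n + h·f(t_n, u_n).
t=0.000000, u=-1.760000: f=-2.252800 → u ← -1.760000 + 0.1·(-2.252800) = -1.985280
t=0.100000, u=-1.985280: f=-2.532258 → u ← -1.985280 + 0.1·(-2.532258) = -2.238506
t=0.200000, u=-2.238506: f=-2.829687 → u ← -2.238506 + 0.1·(-2.829687) = -2.521475
t=0.300000, u=-2.521475: f=-3.147387 → u ← -2.521475 + 0.1·(-3.147387) = -2.836213
t=0.400000, u=-2.836213: f=-3.487953 → u ← -2.836213 + 0.1·(-3.487953) = -3.185009
u(0.5) ≈ -3.1850

-3.1850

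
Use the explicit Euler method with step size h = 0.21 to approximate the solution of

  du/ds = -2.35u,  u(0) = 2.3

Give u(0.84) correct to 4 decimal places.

0.1514

Euler: u_{n+1} = u_n + h·f(s_n, u_n).
s=0.000000, u=2.300000: f=-5.405000 → u ← 2.300000 + 0.21·(-5.405000) = 1.164950
s=0.210000, u=1.164950: f=-2.737633 → u ← 1.164950 + 0.21·(-2.737633) = 0.590047
s=0.420000, u=0.590047: f=-1.386611 → u ← 0.590047 + 0.21·(-1.386611) = 0.298859
s=0.630000, u=0.298859: f=-0.702318 → u ← 0.298859 + 0.21·(-0.702318) = 0.151372
u(0.84) ≈ 0.1514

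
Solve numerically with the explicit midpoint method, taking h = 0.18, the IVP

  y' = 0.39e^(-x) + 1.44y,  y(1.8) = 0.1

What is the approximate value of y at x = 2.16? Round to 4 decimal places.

Midpoint: k1 = f(x_n, y_n); k2 = f(x_n + h/2, y_n + (h/2)·k1); y_{n+1} = y_n + h·k2.
x=1.800000, y=0.100000:
  k1 = f(1.800000, 0.100000) = 0.208467
  k2 = f(1.890000, 0.118762) = 0.229935
  y ← 0.100000 + 0.18·0.229935 = 0.141388
x=1.980000, y=0.141388:
  k1 = f(1.980000, 0.141388) = 0.257446
  k2 = f(2.070000, 0.164559) = 0.286177
  y ← 0.141388 + 0.18·0.286177 = 0.192900
y(2.16) ≈ 0.1929

0.1929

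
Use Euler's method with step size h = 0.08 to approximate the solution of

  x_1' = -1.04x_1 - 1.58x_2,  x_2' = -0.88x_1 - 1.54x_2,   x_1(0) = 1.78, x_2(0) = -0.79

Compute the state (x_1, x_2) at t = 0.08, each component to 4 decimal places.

Euler on (x_1,x_2): x_1_{n+1} = x_1_n + h·x_1', x_2_{n+1} = x_2_n + h·x_2'.
0.000000: (1.780000, -0.790000); f=(-0.603000, -0.349800) → (1.731760, -0.817984)
(x_1(0.08), x_2(0.08)) ≈ (1.7318, -0.8180)

1.7318, -0.8180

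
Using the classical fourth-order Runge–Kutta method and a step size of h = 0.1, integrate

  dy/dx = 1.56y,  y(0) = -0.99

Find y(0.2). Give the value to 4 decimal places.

RK4: k1 = f(x_n, y_n); k2 = f(x_n + h/2, y_n + (h/2)·k1); k3 = f(x_n + h/2, y_n + (h/2)·k2); k4 = f(x_n + h, y_n + h·k3); y_{n+1} = y_n + (h/6)·(k1 + 2k2 + 2k3 + k4).
x=0.000000, y=-0.990000:
  k1 = f(0.000000, -0.990000) = -1.544400
  k2 = f(0.050000, -1.067220) = -1.664863
  k3 = f(0.050000, -1.073243) = -1.674259
  k4 = f(0.100000, -1.157426) = -1.805584
  y ← -0.990000 + (0.1/6)·(k1 + 2k2 + 2k3 + k4) = -1.157137
x=0.100000, y=-1.157137:
  k1 = f(0.100000, -1.157137) = -1.805134
  k2 = f(0.150000, -1.247394) = -1.945934
  k3 = f(0.150000, -1.254434) = -1.956917
  k4 = f(0.200000, -1.352829) = -2.110413
  y ← -1.157137 + (0.1/6)·(k1 + 2k2 + 2k3 + k4) = -1.352491
y(0.2) ≈ -1.3525

-1.3525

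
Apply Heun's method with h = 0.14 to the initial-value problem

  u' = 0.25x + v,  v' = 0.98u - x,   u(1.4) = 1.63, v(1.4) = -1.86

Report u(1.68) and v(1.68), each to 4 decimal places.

1.2180, -1.9010

Heun on (u,v): k1 = f(x_n, state_n); k2 = f(x_n + h, state_n + h·k1); state_{n+1} = state_n + (h/2)·(k1 + k2).
1.400000: (1.630000, -1.860000)
  k1 = (-1.510000, 0.197400)
  predictor → (1.418600, -1.832364)
  k2 = (-1.447364, -0.149772)
  → (1.422985, -1.856666)
1.540000: (1.422985, -1.856666)
  k1 = (-1.471666, -0.145475)
  predictor → (1.216951, -1.877033)
  k2 = (-1.457033, -0.487388)
  → (1.217976, -1.900966)
(u(1.68), v(1.68)) ≈ (1.2180, -1.9010)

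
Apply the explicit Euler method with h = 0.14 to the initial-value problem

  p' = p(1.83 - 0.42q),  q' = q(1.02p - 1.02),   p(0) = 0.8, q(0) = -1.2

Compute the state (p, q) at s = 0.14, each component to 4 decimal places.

1.0614, -1.1657

Euler on (p,q): p_{n+1} = p_n + h·p', q_{n+1} = q_n + h·q'.
0.000000: (0.800000, -1.200000); f=(1.867200, 0.244800) → (1.061408, -1.165728)
(p(0.14), q(0.14)) ≈ (1.0614, -1.1657)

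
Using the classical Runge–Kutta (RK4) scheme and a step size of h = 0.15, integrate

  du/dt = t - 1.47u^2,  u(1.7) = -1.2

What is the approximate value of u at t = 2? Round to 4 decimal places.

RK4: k1 = f(t_n, u_n); k2 = f(t_n + h/2, u_n + (h/2)·k1); k3 = f(t_n + h/2, u_n + (h/2)·k2); k4 = f(t_n + h, u_n + h·k3); u_{n+1} = u_n + (h/6)·(k1 + 2k2 + 2k3 + k4).
t=1.700000, u=-1.200000:
  k1 = f(1.700000, -1.200000) = -0.416800
  k2 = f(1.775000, -1.231260) = -0.453522
  k3 = f(1.775000, -1.234014) = -0.463503
  k4 = f(1.850000, -1.269525) = -0.519191
  u ← -1.200000 + (0.15/6)·(k1 + 2k2 + 2k3 + k4) = -1.269251
t=1.850000, u=-1.269251:
  k1 = f(1.850000, -1.269251) = -0.518167
  k2 = f(1.925000, -1.308114) = -0.590407
  k3 = f(1.925000, -1.313532) = -0.611287
  k4 = f(2.000000, -1.360944) = -0.722688
  u ← -1.269251 + (0.15/6)·(k1 + 2k2 + 2k3 + k4) = -1.360357
u(2) ≈ -1.3604

-1.3604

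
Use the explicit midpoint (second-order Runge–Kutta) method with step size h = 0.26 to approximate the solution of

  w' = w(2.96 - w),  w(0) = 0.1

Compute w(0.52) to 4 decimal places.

0.3912

Midpoint: k1 = f(x_n, w_n); k2 = f(x_n + h/2, w_n + (h/2)·k1); w_{n+1} = w_n + h·k2.
x=0.000000, w=0.100000:
  k1 = f(0.000000, 0.100000) = 0.286000
  k2 = f(0.130000, 0.137180) = 0.387234
  w ← 0.100000 + 0.26·0.387234 = 0.200681
x=0.260000, w=0.200681:
  k1 = f(0.260000, 0.200681) = 0.553743
  k2 = f(0.390000, 0.272668) = 0.732748
  w ← 0.200681 + 0.26·0.732748 = 0.391196
w(0.52) ≈ 0.3912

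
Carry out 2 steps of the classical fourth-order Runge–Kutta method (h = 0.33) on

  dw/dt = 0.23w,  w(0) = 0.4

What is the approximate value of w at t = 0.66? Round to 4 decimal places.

0.4656

RK4: k1 = f(t_n, w_n); k2 = f(t_n + h/2, w_n + (h/2)·k1); k3 = f(t_n + h/2, w_n + (h/2)·k2); k4 = f(t_n + h, w_n + h·k3); w_{n+1} = w_n + (h/6)·(k1 + 2k2 + 2k3 + k4).
t=0.000000, w=0.400000:
  k1 = f(0.000000, 0.400000) = 0.092000
  k2 = f(0.165000, 0.415180) = 0.095491
  k3 = f(0.165000, 0.415756) = 0.095624
  k4 = f(0.330000, 0.431556) = 0.099258
  w ← 0.400000 + (0.33/6)·(k1 + 2k2 + 2k3 + k4) = 0.431542
t=0.330000, w=0.431542:
  k1 = f(0.330000, 0.431542) = 0.099255
  k2 = f(0.495000, 0.447919) = 0.103021
  k3 = f(0.495000, 0.448540) = 0.103164
  k4 = f(0.660000, 0.465586) = 0.107085
  w ← 0.431542 + (0.33/6)·(k1 + 2k2 + 2k3 + k4) = 0.465571
w(0.66) ≈ 0.4656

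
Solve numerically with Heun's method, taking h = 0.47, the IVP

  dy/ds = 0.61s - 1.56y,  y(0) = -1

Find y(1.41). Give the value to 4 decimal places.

0.1856

Heun: k1 = f(s_n, y_n); k2 = f(s_n + h, y_n + h·k1); y_{n+1} = y_n + (h/2)·(k1 + k2).
s=0.000000, y=-1.000000:
  k1 = f(0.000000, -1.000000) = 1.560000
  k2 = f(0.470000, -0.266800) = 0.702908
  y ← -1.000000 + (0.47/2)·(1.560000 + 0.702908) = -0.468217
s=0.470000, y=-0.468217:
  k1 = f(0.470000, -0.468217) = 1.017118
  k2 = f(0.940000, 0.009829) = 0.558067
  y ← -0.468217 + (0.47/2)·(1.017118 + 0.558067) = -0.098048
s=0.940000, y=-0.098048:
  k1 = f(0.940000, -0.098048) = 0.726355
  k2 = f(1.410000, 0.243339) = 0.480492
  y ← -0.098048 + (0.47/2)·(0.726355 + 0.480492) = 0.185561
y(1.41) ≈ 0.1856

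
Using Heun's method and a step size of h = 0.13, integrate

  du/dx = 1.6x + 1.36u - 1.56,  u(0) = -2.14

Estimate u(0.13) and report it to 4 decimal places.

Heun: k1 = f(x_n, u_n); k2 = f(x_n + h, u_n + h·k1); u_{n+1} = u_n + (h/2)·(k1 + k2).
x=0.000000, u=-2.140000:
  k1 = f(0.000000, -2.140000) = -4.470400
  k2 = f(0.130000, -2.721152) = -5.052767
  u ← -2.140000 + (0.13/2)·(-4.470400 + (-5.052767)) = -2.759006
u(0.13) ≈ -2.7590

-2.7590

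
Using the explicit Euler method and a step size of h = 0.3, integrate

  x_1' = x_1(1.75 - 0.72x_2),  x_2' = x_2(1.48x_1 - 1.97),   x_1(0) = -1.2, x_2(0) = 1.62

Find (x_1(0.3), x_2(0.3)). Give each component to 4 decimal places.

-1.4101, -0.2006

Euler on (x_1,x_2): x_1_{n+1} = x_1_n + h·x_1', x_2_{n+1} = x_2_n + h·x_2'.
0.000000: (-1.200000, 1.620000); f=(-0.700320, -6.068520) → (-1.410096, -0.200556)
(x_1(0.3), x_2(0.3)) ≈ (-1.4101, -0.2006)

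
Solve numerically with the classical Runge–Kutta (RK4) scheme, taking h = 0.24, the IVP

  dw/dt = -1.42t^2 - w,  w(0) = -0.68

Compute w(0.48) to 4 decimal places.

RK4: k1 = f(t_n, w_n); k2 = f(t_n + h/2, w_n + (h/2)·k1); k3 = f(t_n + h/2, w_n + (h/2)·k2); k4 = f(t_n + h, w_n + h·k3); w_{n+1} = w_n + (h/6)·(k1 + 2k2 + 2k3 + k4).
t=0.000000, w=-0.680000:
  k1 = f(0.000000, -0.680000) = 0.680000
  k2 = f(0.120000, -0.598400) = 0.577952
  k3 = f(0.120000, -0.610646) = 0.590198
  k4 = f(0.240000, -0.538353) = 0.456561
  w ← -0.680000 + (0.24/6)·(k1 + 2k2 + 2k3 + k4) = -0.541086
t=0.240000, w=-0.541086:
  k1 = f(0.240000, -0.541086) = 0.459294
  k2 = f(0.360000, -0.485970) = 0.301938
  k3 = f(0.360000, -0.504853) = 0.320821
  k4 = f(0.480000, -0.464089) = 0.136921
  w ← -0.541086 + (0.24/6)·(k1 + 2k2 + 2k3 + k4) = -0.467416
w(0.48) ≈ -0.4674

-0.4674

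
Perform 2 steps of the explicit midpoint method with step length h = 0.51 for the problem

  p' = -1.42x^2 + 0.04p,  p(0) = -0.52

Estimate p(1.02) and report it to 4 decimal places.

-1.0155

Midpoint: k1 = f(x_n, p_n); k2 = f(x_n + h/2, p_n + (h/2)·k1); p_{n+1} = p_n + h·k2.
x=0.000000, p=-0.520000:
  k1 = f(0.000000, -0.520000) = -0.020800
  k2 = f(0.255000, -0.525304) = -0.113348
  p ← -0.520000 + 0.51·(-0.113348) = -0.577807
x=0.510000, p=-0.577807:
  k1 = f(0.510000, -0.577807) = -0.392454
  k2 = f(0.765000, -0.677883) = -0.858135
  p ← -0.577807 + 0.51·(-0.858135) = -1.015456
p(1.02) ≈ -1.0155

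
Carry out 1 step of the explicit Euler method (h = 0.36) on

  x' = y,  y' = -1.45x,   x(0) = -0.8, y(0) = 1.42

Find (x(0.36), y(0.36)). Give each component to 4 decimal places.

-0.2888, 1.8376

Euler on (x,y): x_{n+1} = x_n + h·x', y_{n+1} = y_n + h·y'.
0.000000: (-0.800000, 1.420000); f=(1.420000, 1.160000) → (-0.288800, 1.837600)
(x(0.36), y(0.36)) ≈ (-0.2888, 1.8376)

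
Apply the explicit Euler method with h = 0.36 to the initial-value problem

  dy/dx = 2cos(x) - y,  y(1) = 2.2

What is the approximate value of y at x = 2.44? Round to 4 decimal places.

0.1133

Euler: y_{n+1} = y_n + h·f(x_n, y_n).
x=1.000000, y=2.200000: f=-1.119395 → y ← 2.200000 + 0.36·(-1.119395) = 1.797018
x=1.360000, y=1.797018: f=-1.378540 → y ← 1.797018 + 0.36·(-1.378540) = 1.300743
x=1.720000, y=1.300743: f=-1.598045 → y ← 1.300743 + 0.36·(-1.598045) = 0.725447
x=2.080000, y=0.725447: f=-1.700411 → y ← 0.725447 + 0.36·(-1.700411) = 0.113299
y(2.44) ≈ 0.1133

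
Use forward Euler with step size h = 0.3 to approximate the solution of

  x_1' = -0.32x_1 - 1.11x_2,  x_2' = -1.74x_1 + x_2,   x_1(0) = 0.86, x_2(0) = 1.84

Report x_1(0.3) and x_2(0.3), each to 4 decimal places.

Euler on (x_1,x_2): x_1_{n+1} = x_1_n + h·x_1', x_2_{n+1} = x_2_n + h·x_2'.
0.000000: (0.860000, 1.840000); f=(-2.317600, 0.343600) → (0.164720, 1.943080)
(x_1(0.3), x_2(0.3)) ≈ (0.1647, 1.9431)

0.1647, 1.9431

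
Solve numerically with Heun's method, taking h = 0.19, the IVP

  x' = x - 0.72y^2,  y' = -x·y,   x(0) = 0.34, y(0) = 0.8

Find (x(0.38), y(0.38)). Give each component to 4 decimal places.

Heun on (x,y): k1 = f(t_n, state_n); k2 = f(t_n + h, state_n + h·k1); state_{n+1} = state_n + (h/2)·(k1 + k2).
0.000000: (0.340000, 0.800000)
  k1 = (-0.120800, -0.272000)
  predictor → (0.317048, 0.748320)
  k2 = (-0.086140, -0.237253)
  → (0.320341, 0.751621)
0.190000: (0.320341, 0.751621)
  k1 = (-0.086412, -0.240775)
  predictor → (0.303923, 0.705874)
  k2 = (-0.054823, -0.214531)
  → (0.306923, 0.708367)
(x(0.38), y(0.38)) ≈ (0.3069, 0.7084)

0.3069, 0.7084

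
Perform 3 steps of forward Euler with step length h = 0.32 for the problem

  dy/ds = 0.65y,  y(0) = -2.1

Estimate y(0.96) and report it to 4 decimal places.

-3.7019

Euler: y_{n+1} = y_n + h·f(s_n, y_n).
s=0.000000, y=-2.100000: f=-1.365000 → y ← -2.100000 + 0.32·(-1.365000) = -2.536800
s=0.320000, y=-2.536800: f=-1.648920 → y ← -2.536800 + 0.32·(-1.648920) = -3.064454
s=0.640000, y=-3.064454: f=-1.991895 → y ← -3.064454 + 0.32·(-1.991895) = -3.701861
y(0.96) ≈ -3.7019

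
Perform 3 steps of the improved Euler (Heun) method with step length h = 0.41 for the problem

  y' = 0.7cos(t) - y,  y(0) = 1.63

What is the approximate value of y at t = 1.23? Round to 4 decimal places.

0.8215

Heun: k1 = f(t_n, y_n); k2 = f(t_n + h, y_n + h·k1); y_{n+1} = y_n + (h/2)·(k1 + k2).
t=0.000000, y=1.630000:
  k1 = f(0.000000, 1.630000) = -0.930000
  k2 = f(0.410000, 1.248700) = -0.606715
  y ← 1.630000 + (0.41/2)·(-0.930000 + (-0.606715)) = 1.314973
t=0.410000, y=1.314973:
  k1 = f(0.410000, 1.314973) = -0.672989
  k2 = f(0.820000, 1.039048) = -0.561493
  y ← 1.314973 + (0.41/2)·(-0.672989 + (-0.561493)) = 1.061905
t=0.820000, y=1.061905:
  k1 = f(0.820000, 1.061905) = -0.584350
  k2 = f(1.230000, 0.822321) = -0.588355
  y ← 1.061905 + (0.41/2)·(-0.584350 + (-0.588355)) = 0.821500
y(1.23) ≈ 0.8215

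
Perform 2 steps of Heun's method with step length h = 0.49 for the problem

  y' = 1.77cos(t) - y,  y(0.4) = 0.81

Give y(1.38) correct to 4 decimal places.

Heun: k1 = f(t_n, y_n); k2 = f(t_n + h, y_n + h·k1); y_{n+1} = y_n + (h/2)·(k1 + k2).
t=0.400000, y=0.810000:
  k1 = f(0.400000, 0.810000) = 0.820278
  k2 = f(0.890000, 1.211936) = -0.097877
  y ← 0.810000 + (0.49/2)·(0.820278 + (-0.097877)) = 0.986988
t=0.890000, y=0.986988:
  k1 = f(0.890000, 0.986988) = 0.127071
  k2 = f(1.380000, 1.049253) = -0.713589
  y ← 0.986988 + (0.49/2)·(0.127071 + (-0.713589)) = 0.843291
y(1.38) ≈ 0.8433

0.8433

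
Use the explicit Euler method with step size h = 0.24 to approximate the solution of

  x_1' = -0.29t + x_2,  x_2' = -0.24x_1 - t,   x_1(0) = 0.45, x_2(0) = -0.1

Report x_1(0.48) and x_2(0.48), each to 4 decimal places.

0.3791, -0.2081

Euler on (x_1,x_2): x_1_{n+1} = x_1_n + h·x_1', x_2_{n+1} = x_2_n + h·x_2'.
0.000000: (0.450000, -0.100000); f=(-0.100000, -0.108000) → (0.426000, -0.125920)
0.240000: (0.426000, -0.125920); f=(-0.195520, -0.342240) → (0.379075, -0.208058)
(x_1(0.48), x_2(0.48)) ≈ (0.3791, -0.2081)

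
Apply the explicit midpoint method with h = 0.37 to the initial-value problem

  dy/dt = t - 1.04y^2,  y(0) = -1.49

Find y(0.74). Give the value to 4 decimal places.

Midpoint: k1 = f(t_n, y_n); k2 = f(t_n + h/2, y_n + (h/2)·k1); y_{n+1} = y_n + h·k2.
t=0.000000, y=-1.490000:
  k1 = f(0.000000, -1.490000) = -2.308904
  k2 = f(0.185000, -1.917147) = -3.637472
  y ← -1.490000 + 0.37·(-3.637472) = -2.835865
t=0.370000, y=-2.835865:
  k1 = f(0.370000, -2.835865) = -7.993813
  k2 = f(0.555000, -4.314720) = -18.806480
  y ← -2.835865 + 0.37·(-18.806480) = -9.794262
y(0.74) ≈ -9.7943

-9.7943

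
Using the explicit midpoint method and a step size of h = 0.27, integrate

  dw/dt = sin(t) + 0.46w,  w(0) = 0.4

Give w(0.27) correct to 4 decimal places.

0.4891

Midpoint: k1 = f(t_n, w_n); k2 = f(t_n + h/2, w_n + (h/2)·k1); w_{n+1} = w_n + h·k2.
t=0.000000, w=0.400000:
  k1 = f(0.000000, 0.400000) = 0.184000
  k2 = f(0.135000, 0.424840) = 0.330017
  w ← 0.400000 + 0.27·0.330017 = 0.489105
w(0.27) ≈ 0.4891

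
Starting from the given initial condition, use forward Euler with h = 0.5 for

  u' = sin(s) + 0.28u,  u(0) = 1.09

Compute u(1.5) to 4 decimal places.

Euler: u_{n+1} = u_n + h·f(s_n, u_n).
s=0.000000, u=1.090000: f=0.305200 → u ← 1.090000 + 0.5·0.305200 = 1.242600
s=0.500000, u=1.242600: f=0.827354 → u ← 1.242600 + 0.5·0.827354 = 1.656277
s=1.000000, u=1.656277: f=1.305228 → u ← 1.656277 + 0.5·1.305228 = 2.308891
u(1.5) ≈ 2.3089

2.3089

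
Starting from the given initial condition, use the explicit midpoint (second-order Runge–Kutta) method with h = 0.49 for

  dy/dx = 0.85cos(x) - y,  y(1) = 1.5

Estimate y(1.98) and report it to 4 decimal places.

Midpoint: k1 = f(x_n, y_n); k2 = f(x_n + h/2, y_n + (h/2)·k1); y_{n+1} = y_n + h·k2.
x=1.000000, y=1.500000:
  k1 = f(1.000000, 1.500000) = -1.040743
  k2 = f(1.245000, 1.245018) = -0.972964
  y ← 1.500000 + 0.49·(-0.972964) = 1.023248
x=1.490000, y=1.023248:
  k1 = f(1.490000, 1.023248) = -0.954645
  k2 = f(1.735000, 0.789359) = -0.928306
  y ← 1.023248 + 0.49·(-0.928306) = 0.568378
y(1.98) ≈ 0.5684

0.5684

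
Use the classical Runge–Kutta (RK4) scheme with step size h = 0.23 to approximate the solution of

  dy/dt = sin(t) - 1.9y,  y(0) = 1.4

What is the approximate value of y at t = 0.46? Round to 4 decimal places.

RK4: k1 = f(t_n, y_n); k2 = f(t_n + h/2, y_n + (h/2)·k1); k3 = f(t_n + h/2, y_n + (h/2)·k2); k4 = f(t_n + h, y_n + h·k3); y_{n+1} = y_n + (h/6)·(k1 + 2k2 + 2k3 + k4).
t=0.000000, y=1.400000:
  k1 = f(0.000000, 1.400000) = -2.660000
  k2 = f(0.115000, 1.094100) = -1.964043
  k3 = f(0.115000, 1.174135) = -2.116110
  k4 = f(0.230000, 0.913295) = -1.507282
  y ← 1.400000 + (0.23/6)·(k1 + 2k2 + 2k3 + k4) = 0.927442
t=0.230000, y=0.927442:
  k1 = f(0.230000, 0.927442) = -1.534163
  k2 = f(0.345000, 0.751014) = -1.088729
  k3 = f(0.345000, 0.802239) = -1.186057
  k4 = f(0.460000, 0.654649) = -0.799886
  y ← 0.927442 + (0.23/6)·(k1 + 2k2 + 2k3 + k4) = 0.663570
y(0.46) ≈ 0.6636

0.6636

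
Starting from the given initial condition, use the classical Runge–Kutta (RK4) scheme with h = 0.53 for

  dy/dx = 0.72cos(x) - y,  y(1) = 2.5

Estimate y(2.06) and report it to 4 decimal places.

0.8430

RK4: k1 = f(x_n, y_n); k2 = f(x_n + h/2, y_n + (h/2)·k1); k3 = f(x_n + h/2, y_n + (h/2)·k2); k4 = f(x_n + h, y_n + h·k3); y_{n+1} = y_n + (h/6)·(k1 + 2k2 + 2k3 + k4).
x=1.000000, y=2.500000:
  k1 = f(1.000000, 2.500000) = -2.110982
  k2 = f(1.265000, 1.940590) = -1.723832
  k3 = f(1.265000, 2.043185) = -1.826427
  k4 = f(1.530000, 1.531994) = -1.502629
  y ← 2.500000 + (0.53/6)·(k1 + 2k2 + 2k3 + k4) = 1.553585
x=1.530000, y=1.553585:
  k1 = f(1.530000, 1.553585) = -1.524220
  k2 = f(1.795000, 1.149667) = -1.309745
  k3 = f(1.795000, 1.206503) = -1.366581
  k4 = f(2.060000, 0.829298) = -1.167642
  y ← 1.553585 + (0.53/6)·(k1 + 2k2 + 2k3 + k4) = 0.842987
y(2.06) ≈ 0.8430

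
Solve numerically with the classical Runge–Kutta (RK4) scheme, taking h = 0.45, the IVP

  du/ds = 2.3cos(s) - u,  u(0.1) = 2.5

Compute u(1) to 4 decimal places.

2.0934

RK4: k1 = f(s_n, u_n); k2 = f(s_n + h/2, u_n + (h/2)·k1); k3 = f(s_n + h/2, u_n + (h/2)·k2); k4 = f(s_n + h, u_n + h·k3); u_{n+1} = u_n + (h/6)·(k1 + 2k2 + 2k3 + k4).
s=0.100000, u=2.500000:
  k1 = f(0.100000, 2.500000) = -0.211490
  k2 = f(0.325000, 2.452415) = -0.272818
  k3 = f(0.325000, 2.438616) = -0.259019
  k4 = f(0.550000, 2.383441) = -0.422635
  u ← 2.500000 + (0.45/6)·(k1 + 2k2 + 2k3 + k4) = 2.372665
s=0.550000, u=2.372665:
  k1 = f(0.550000, 2.372665) = -0.411859
  k2 = f(0.775000, 2.279997) = -0.636828
  k3 = f(0.775000, 2.229379) = -0.586210
  k4 = f(1.000000, 2.108870) = -0.866175
  u ← 2.372665 + (0.45/6)·(k1 + 2k2 + 2k3 + k4) = 2.093357
u(1) ≈ 2.0934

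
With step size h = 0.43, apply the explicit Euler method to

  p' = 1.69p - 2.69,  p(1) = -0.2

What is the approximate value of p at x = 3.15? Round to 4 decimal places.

-25.9096

Euler: p_{n+1} = p_n + h·f(x_n, p_n).
x=1.000000, p=-0.200000: f=-3.028000 → p ← -0.200000 + 0.43·(-3.028000) = -1.502040
x=1.430000, p=-1.502040: f=-5.228448 → p ← -1.502040 + 0.43·(-5.228448) = -3.750272
x=1.860000, p=-3.750272: f=-9.027960 → p ← -3.750272 + 0.43·(-9.027960) = -7.632295
x=2.290000, p=-7.632295: f=-15.588579 → p ← -7.632295 + 0.43·(-15.588579) = -14.335385
x=2.720000, p=-14.335385: f=-26.916800 → p ← -14.335385 + 0.43·(-26.916800) = -25.909609
p(3.15) ≈ -25.9096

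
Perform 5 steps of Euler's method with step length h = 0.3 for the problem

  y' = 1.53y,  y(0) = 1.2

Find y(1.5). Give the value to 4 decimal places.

Euler: y_{n+1} = y_n + h·f(x_n, y_n).
x=0.000000, y=1.200000: f=1.836000 → y ← 1.200000 + 0.3·1.836000 = 1.750800
x=0.300000, y=1.750800: f=2.678724 → y ← 1.750800 + 0.3·2.678724 = 2.554417
x=0.600000, y=2.554417: f=3.908258 → y ← 2.554417 + 0.3·3.908258 = 3.726895
x=0.900000, y=3.726895: f=5.702149 → y ← 3.726895 + 0.3·5.702149 = 5.437539
x=1.200000, y=5.437539: f=8.319435 → y ← 5.437539 + 0.3·8.319435 = 7.933370
y(1.5) ≈ 7.9334

7.9334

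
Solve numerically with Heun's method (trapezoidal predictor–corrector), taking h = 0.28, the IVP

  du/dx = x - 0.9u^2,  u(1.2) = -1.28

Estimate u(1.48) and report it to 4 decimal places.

Heun: k1 = f(x_n, u_n); k2 = f(x_n + h, u_n + h·k1); u_{n+1} = u_n + (h/2)·(k1 + k2).
x=1.200000, u=-1.280000:
  k1 = f(1.200000, -1.280000) = -0.274560
  k2 = f(1.480000, -1.356877) = -0.177003
  u ← -1.280000 + (0.28/2)·(-0.274560 + (-0.177003)) = -1.343219
u(1.48) ≈ -1.3432

-1.3432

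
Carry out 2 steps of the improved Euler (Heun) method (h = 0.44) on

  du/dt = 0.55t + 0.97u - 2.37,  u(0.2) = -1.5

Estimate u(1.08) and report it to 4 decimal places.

Heun: k1 = f(t_n, u_n); k2 = f(t_n + h, u_n + h·k1); u_{n+1} = u_n + (h/2)·(k1 + k2).
t=0.200000, u=-1.500000:
  k1 = f(0.200000, -1.500000) = -3.715000
  k2 = f(0.640000, -3.134600) = -5.058562
  u ← -1.500000 + (0.44/2)·(-3.715000 + (-5.058562)) = -3.430184
t=0.640000, u=-3.430184:
  k1 = f(0.640000, -3.430184) = -5.345278
  k2 = f(1.080000, -5.782106) = -7.384643
  u ← -3.430184 + (0.44/2)·(-5.345278 + (-7.384643)) = -6.230766
u(1.08) ≈ -6.2308

-6.2308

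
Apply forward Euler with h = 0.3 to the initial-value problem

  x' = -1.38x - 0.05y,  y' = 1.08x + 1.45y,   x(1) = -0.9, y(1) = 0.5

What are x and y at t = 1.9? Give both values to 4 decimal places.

Euler on (x,y): x_{n+1} = x_n + h·x', y_{n+1} = y_n + h·y'.
1.000000: (-0.900000, 0.500000); f=(1.217000, -0.247000) → (-0.534900, 0.425900)
1.300000: (-0.534900, 0.425900); f=(0.716867, 0.039863) → (-0.319840, 0.437859)
1.600000: (-0.319840, 0.437859); f=(0.419486, 0.289468) → (-0.193994, 0.524699)
(x(1.9), y(1.9)) ≈ (-0.1940, 0.5247)

-0.1940, 0.5247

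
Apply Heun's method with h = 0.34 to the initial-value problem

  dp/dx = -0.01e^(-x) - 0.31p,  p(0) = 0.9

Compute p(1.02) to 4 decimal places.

0.6511

Heun: k1 = f(x_n, p_n); k2 = f(x_n + h, p_n + h·k1); p_{n+1} = p_n + (h/2)·(k1 + k2).
x=0.000000, p=0.900000:
  k1 = f(0.000000, 0.900000) = -0.289000
  k2 = f(0.340000, 0.801740) = -0.255657
  p ← 0.900000 + (0.34/2)·(-0.289000 + (-0.255657)) = 0.807408
x=0.340000, p=0.807408:
  k1 = f(0.340000, 0.807408) = -0.257414
  k2 = f(0.680000, 0.719887) = -0.228231
  p ← 0.807408 + (0.34/2)·(-0.257414 + (-0.228231)) = 0.724849
x=0.680000, p=0.724849:
  k1 = f(0.680000, 0.724849) = -0.229769
  k2 = f(1.020000, 0.646727) = -0.204091
  p ← 0.724849 + (0.34/2)·(-0.229769 + (-0.204091)) = 0.651092
p(1.02) ≈ 0.6511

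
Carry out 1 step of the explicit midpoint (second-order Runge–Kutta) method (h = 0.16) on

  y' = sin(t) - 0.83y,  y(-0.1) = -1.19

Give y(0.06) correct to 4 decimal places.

-1.0446

Midpoint: k1 = f(t_n, y_n); k2 = f(t_n + h/2, y_n + (h/2)·k1); y_{n+1} = y_n + h·k2.
t=-0.100000, y=-1.190000:
  k1 = f(-0.100000, -1.190000) = 0.887867
  k2 = f(-0.020000, -1.118971) = 0.908747
  y ← -1.190000 + 0.16·0.908747 = -1.044600
y(0.06) ≈ -1.0446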